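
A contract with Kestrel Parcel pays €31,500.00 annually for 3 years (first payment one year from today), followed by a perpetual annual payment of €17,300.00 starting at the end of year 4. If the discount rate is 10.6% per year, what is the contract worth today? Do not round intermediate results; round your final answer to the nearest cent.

PV of 3-year annuity: €31,500.00 × [1 − (1+0.106)^−3] / 0.106 = 77515.71459
Perpetuity value at year 3: €17,300.00 / 0.106 = 163207.54717
PV of perpetuity: 163207.54717 / (1+0.106)^3 = 120635.42455
Total PV = 77515.71459 + 120635.42455 = 198151.13915

€198151.14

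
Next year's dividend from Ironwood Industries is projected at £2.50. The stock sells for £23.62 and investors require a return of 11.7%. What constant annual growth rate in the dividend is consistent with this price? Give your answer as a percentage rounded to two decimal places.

P = D₁/(r−g) ⇒ g = r − D₁/P = 0.117 − £2.50/£23.62 = 0.011157

1.12%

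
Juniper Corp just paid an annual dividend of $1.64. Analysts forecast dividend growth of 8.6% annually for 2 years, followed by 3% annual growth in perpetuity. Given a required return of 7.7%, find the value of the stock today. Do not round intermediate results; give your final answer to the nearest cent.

D_1 = 1.78104
D_2 = 1.93421
Terminal value at year 2: TV = D_2×(1+g_2)/(r−g_2) = 1.99224/0.047 = 42.38799
P_0 = D_1/(1+r)^1 + D_2/(1+r)^2 + TV/(1+r)^2
    = 1.65370 + 1.66752 + 36.54361 = 39.86484

$39.86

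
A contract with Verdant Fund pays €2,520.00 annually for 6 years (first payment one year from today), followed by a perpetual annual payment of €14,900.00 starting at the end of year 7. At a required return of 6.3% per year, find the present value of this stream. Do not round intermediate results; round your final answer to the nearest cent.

€176201.07

PV of 6-year annuity: €2,520.00 × [1 − (1+0.063)^−6] / 0.063 = 12275.71184
Perpetuity value at year 6: €14,900.00 / 0.063 = 236507.93651
PV of perpetuity: 236507.93651 / (1+0.063)^6 = 163925.35461
Total PV = 12275.71184 + 163925.35461 = 176201.06645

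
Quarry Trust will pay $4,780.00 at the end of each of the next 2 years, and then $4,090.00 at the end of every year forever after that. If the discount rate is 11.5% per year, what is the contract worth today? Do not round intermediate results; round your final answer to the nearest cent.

$36739.06

PV of 2-year annuity: $4,780.00 × [1 − (1+0.115)^−2] / 0.115 = 8131.83454
Perpetuity value at year 2: $4,090.00 / 0.115 = 35565.21739
PV of perpetuity: 35565.21739 / (1+0.115)^2 = 28607.22507
Total PV = 8131.83454 + 28607.22507 = 36739.05962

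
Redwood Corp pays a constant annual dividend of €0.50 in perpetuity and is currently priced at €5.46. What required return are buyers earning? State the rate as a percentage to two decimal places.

P = C/r ⇒ r = C/P = €0.50/€5.46 = 0.091575

9.16%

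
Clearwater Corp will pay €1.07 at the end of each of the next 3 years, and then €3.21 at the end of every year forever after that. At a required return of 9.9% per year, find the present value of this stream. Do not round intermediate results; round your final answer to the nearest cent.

PV of 3-year annuity: €1.07 × [1 − (1+0.099)^−3] / 0.099 = 2.66562
Perpetuity value at year 3: €3.21 / 0.099 = 32.42424
PV of perpetuity: 32.42424 / (1+0.099)^3 = 24.42737
Total PV = 2.66562 + 24.42737 = 27.09300

€27.09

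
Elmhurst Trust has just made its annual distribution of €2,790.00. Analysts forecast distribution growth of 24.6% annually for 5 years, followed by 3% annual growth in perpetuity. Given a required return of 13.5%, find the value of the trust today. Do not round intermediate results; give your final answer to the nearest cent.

D_1 = 3476.34000
D_2 = 4331.51964
D_3 = 5397.07347
D_4 = 6724.75355
D_5 = 8379.04292
Terminal value at year 5: TV = D_5×(1+g_2)/(r−g_2) = 8630.41421/0.105 = 82194.42100
P_0 = D_1/(1+r)^1 + D_2/(1+r)^2 + D_3/(1+r)^3 + D_4/(1+r)^4 + D_5/(1+r)^5 + TV/(1+r)^5
    = 3062.85463 + 3362.39371 + 3691.22693 + 4052.21917 + 4448.51549 + 43637.81863 = 62255.02855

€62255.03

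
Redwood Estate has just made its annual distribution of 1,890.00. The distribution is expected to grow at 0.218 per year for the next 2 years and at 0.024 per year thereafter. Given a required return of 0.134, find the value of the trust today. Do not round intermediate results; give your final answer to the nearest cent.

24507.64

D_1 = 2302.02000
D_2 = 2803.86036
Terminal value at year 2: TV = D_2×(1+g_2)/(r−g_2) = 2871.15301/0.11 = 26101.39099
P_0 = D_1/(1+r)^1 + D_2/(1+r)^2 + TV/(1+r)^2
    = 2030.00000 + 2180.37037 + 20297.26599 = 24507.63636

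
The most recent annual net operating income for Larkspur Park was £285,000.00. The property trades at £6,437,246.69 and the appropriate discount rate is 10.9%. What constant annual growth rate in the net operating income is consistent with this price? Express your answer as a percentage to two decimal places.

P = D₀(1+g)/(r−g) ⇒ P(r−g) = D₀(1+g) ⇒ g(P+D₀) = P·r − D₀
g = (P·r − D₀)/(P + D₀) = (£6,437,246.69×0.109 − £285,000.00) / (£6,437,246.69 + £285,000.00) = 0.061982

6.20%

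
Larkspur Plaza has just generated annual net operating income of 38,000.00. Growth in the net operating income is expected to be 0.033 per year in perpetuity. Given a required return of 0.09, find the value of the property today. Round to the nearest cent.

D₁ = D₀ × (1 + g) = 38,000.00 × 1.033 = 39,254.0000
Growing perpetuity: P = D₁ / (r − g) = 39,254.0000 / (0.09 − 0.033) = 688,666.67

688666.67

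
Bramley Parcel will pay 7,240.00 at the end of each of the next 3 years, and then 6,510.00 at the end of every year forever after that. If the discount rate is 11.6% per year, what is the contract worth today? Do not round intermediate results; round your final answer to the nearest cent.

57886.15

PV of 3-year annuity: 7,240.00 × [1 − (1+0.116)^−3] / 0.116 = 17509.48664
Perpetuity value at year 3: 6,510.00 / 0.116 = 56120.68966
PV of perpetuity: 56120.68966 / (1+0.116)^3 = 40376.66230
Total PV = 17509.48664 + 40376.66230 = 57886.14894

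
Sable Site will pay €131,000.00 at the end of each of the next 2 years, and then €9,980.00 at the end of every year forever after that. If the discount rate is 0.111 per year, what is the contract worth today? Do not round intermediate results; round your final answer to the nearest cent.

€296884.61

PV of 2-year annuity: €131,000.00 × [1 − (1+0.111)^−2] / 0.111 = 224043.01636
Perpetuity value at year 2: €9,980.00 / 0.111 = 89909.90991
PV of perpetuity: 89909.90991 / (1+0.111)^2 = 72841.59462
Total PV = 224043.01636 + 72841.59462 = 296884.61098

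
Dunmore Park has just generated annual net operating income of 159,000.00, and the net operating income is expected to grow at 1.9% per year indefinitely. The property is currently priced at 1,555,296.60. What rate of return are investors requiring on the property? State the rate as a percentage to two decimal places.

D₁ = 159,000.00 × 1.019 = 162,021.0000
P = D₁/(r − g) ⇒ r = D₁/P + g = 162,021.0000/1,555,296.60 + 0.019 = 0.104174 + 0.019 = 0.123174

12.32%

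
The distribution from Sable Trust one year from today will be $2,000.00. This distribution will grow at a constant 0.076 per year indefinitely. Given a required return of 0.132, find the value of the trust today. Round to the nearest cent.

$35714.29

Growing perpetuity: P = D₁ / (r − g) = $2,000.0000 / (0.132 − 0.076) = $35,714.29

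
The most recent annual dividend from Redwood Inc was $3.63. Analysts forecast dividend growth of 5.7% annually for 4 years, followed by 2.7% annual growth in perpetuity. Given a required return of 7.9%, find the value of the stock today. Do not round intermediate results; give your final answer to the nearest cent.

D_1 = 3.83691
D_2 = 4.05561
D_3 = 4.28678
D_4 = 4.53113
Terminal value at year 4: TV = D_4×(1+g_2)/(r−g_2) = 4.65347/0.052 = 89.48983
P_0 = D_1/(1+r)^1 + D_2/(1+r)^2 + D_3/(1+r)^3 + D_4/(1+r)^4 + TV/(1+r)^4
    = 3.55599 + 3.48348 + 3.41246 + 3.34288 + 66.02188 = 79.81669

$79.82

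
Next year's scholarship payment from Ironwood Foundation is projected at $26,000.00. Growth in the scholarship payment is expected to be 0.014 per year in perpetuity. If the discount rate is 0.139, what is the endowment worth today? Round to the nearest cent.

Growing perpetuity: P = D₁ / (r − g) = $26,000.0000 / (0.139 − 0.014) = $208,000.00

$208000.00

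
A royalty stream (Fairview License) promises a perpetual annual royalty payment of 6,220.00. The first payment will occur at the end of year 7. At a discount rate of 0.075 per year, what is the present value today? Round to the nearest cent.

Value at end of year 6: C / r = 6,220.00 / 0.075 = 82,933.3333
Discount to today: PV = 82,933.3333 / (1 + 0.075)^6 = 82,933.3333 / 1.543302 = 53,737.61

53737.61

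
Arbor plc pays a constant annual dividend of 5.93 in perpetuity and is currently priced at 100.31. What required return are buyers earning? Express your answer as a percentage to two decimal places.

5.91%

P = C/r ⇒ r = C/P = 5.93/100.31 = 0.059117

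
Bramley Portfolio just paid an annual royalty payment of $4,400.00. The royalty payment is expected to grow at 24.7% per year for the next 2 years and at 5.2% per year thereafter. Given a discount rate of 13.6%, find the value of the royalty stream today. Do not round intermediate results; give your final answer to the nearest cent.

D_1 = 5486.80000
D_2 = 6842.03960
Terminal value at year 2: TV = D_2×(1+g_2)/(r−g_2) = 7197.82566/0.084 = 85688.40070
P_0 = D_1/(1+r)^1 + D_2/(1+r)^2 + TV/(1+r)^2
    = 4829.92958 + 5301.86812 + 66399.58644 = 76531.38414

$76531.38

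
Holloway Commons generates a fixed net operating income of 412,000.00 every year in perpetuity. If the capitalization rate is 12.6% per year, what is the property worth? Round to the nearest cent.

Level perpetuity: PV = C / r = 412,000.00 / 0.126 = 3,269,841.27

3269841.27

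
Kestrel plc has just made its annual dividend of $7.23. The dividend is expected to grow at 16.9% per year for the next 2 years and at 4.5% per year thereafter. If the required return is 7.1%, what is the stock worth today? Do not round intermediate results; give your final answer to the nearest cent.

$362.71

D_1 = 8.45187
D_2 = 9.88024
Terminal value at year 2: TV = D_2×(1+g_2)/(r−g_2) = 10.32485/0.026 = 397.10949
P_0 = D_1/(1+r)^1 + D_2/(1+r)^2 + TV/(1+r)^2
    = 7.89157 + 8.61367 + 346.20339 = 362.70863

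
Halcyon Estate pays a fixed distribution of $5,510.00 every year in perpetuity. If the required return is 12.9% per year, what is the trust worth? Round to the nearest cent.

Level perpetuity: PV = C / r = $5,510.00 / 0.129 = $42,713.18

$42713.18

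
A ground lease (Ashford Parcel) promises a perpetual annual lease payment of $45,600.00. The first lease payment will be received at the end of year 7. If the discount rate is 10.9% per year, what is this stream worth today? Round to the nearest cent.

Value at end of year 6: C / r = $45,600.00 / 0.109 = $418,348.6239
Discount to today: PV = $418,348.6239 / (1 + 0.109)^6 = $418,348.6239 / 1.860327 = $224,879.09

$224879.09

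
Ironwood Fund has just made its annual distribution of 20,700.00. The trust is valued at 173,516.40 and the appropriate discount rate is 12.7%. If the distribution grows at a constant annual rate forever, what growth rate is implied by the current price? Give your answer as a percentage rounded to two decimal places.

0.69%

P = D₀(1+g)/(r−g) ⇒ P(r−g) = D₀(1+g) ⇒ g(P+D₀) = P·r − D₀
g = (P·r − D₀)/(P + D₀) = (173,516.40×0.127 − 20,700.00) / (173,516.40 + 20,700.00) = 0.006882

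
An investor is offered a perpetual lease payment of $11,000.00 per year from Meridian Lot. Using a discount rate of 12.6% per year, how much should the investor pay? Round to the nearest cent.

Level perpetuity: PV = C / r = $11,000.00 / 0.126 = $87,301.59

$87301.59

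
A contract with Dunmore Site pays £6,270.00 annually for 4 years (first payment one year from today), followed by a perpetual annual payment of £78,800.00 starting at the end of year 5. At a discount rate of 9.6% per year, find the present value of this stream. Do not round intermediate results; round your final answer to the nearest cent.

£588918.03

PV of 4-year annuity: £6,270.00 × [1 − (1+0.096)^−4] / 0.096 = 20048.37899
Perpetuity value at year 4: £78,800.00 / 0.096 = 820833.33333
PV of perpetuity: 820833.33333 / (1+0.096)^4 = 568869.65484
Total PV = 20048.37899 + 568869.65484 = 588918.03383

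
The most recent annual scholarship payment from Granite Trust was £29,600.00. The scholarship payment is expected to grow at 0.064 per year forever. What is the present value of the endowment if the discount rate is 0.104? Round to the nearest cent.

D₁ = D₀ × (1 + g) = £29,600.00 × 1.064 = £31,494.4000
Growing perpetuity: P = D₁ / (r − g) = £31,494.4000 / (0.104 − 0.064) = £787,360.00

£787360.00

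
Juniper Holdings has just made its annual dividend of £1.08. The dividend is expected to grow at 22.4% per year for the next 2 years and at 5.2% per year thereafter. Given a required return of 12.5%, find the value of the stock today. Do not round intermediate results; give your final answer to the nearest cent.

D_1 = 1.32192
D_2 = 1.61803
Terminal value at year 2: TV = D_2×(1+g_2)/(r−g_2) = 1.70217/0.073 = 23.31736
P_0 = D_1/(1+r)^1 + D_2/(1+r)^2 + TV/(1+r)^2
    = 1.17504 + 1.27844 + 18.42360 = 20.87708

£20.88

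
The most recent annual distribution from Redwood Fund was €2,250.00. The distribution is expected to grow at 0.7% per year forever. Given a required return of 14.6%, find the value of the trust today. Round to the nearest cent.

€16300.36

D₁ = D₀ × (1 + g) = €2,250.00 × 1.007 = €2,265.7500
Growing perpetuity: P = D₁ / (r − g) = €2,265.7500 / (0.146 − 0.007) = €16,300.36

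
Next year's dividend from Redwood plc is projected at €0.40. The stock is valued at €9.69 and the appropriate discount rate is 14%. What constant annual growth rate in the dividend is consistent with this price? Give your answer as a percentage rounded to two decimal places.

P = D₁/(r−g) ⇒ g = r − D₁/P = 0.14 − €0.40/€9.69 = 0.098720

9.87%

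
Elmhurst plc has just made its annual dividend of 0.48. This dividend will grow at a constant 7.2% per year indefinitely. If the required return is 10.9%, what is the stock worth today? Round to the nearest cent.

13.91

D₁ = D₀ × (1 + g) = 0.48 × 1.072 = 0.5146
Growing perpetuity: P = D₁ / (r − g) = 0.5146 / (0.109 − 0.072) = 13.91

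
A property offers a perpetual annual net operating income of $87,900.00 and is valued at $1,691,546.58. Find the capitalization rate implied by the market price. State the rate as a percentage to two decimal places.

P = C/r ⇒ r = C/P = $87,900.00/$1,691,546.58 = 0.051964

5.20%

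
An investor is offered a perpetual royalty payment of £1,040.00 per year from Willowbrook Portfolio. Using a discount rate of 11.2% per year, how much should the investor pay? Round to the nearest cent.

Level perpetuity: PV = C / r = £1,040.00 / 0.112 = £9,285.71

£9285.71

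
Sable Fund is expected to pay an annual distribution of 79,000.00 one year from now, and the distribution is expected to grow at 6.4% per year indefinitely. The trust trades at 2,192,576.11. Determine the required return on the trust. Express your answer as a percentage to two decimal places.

P = D₁/(r − g) ⇒ r = D₁/P + g = 79,000.0000/2,192,576.11 + 0.064 = 0.036031 + 0.064 = 0.100031

10.00%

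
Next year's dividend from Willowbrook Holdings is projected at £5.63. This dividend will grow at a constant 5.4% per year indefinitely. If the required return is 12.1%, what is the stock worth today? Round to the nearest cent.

£84.03

Growing perpetuity: P = D₁ / (r − g) = £5.6300 / (0.121 − 0.054) = £84.03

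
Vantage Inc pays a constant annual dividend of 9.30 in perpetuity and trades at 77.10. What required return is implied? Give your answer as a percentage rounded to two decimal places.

12.06%

P = C/r ⇒ r = C/P = 9.30/77.10 = 0.120623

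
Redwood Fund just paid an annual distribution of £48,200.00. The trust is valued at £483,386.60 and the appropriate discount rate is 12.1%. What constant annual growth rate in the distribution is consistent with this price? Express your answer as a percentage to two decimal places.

P = D₀(1+g)/(r−g) ⇒ P(r−g) = D₀(1+g) ⇒ g(P+D₀) = P·r − D₀
g = (P·r − D₀)/(P + D₀) = (£483,386.60×0.121 − £48,200.00) / (£483,386.60 + £48,200.00) = 0.019357

1.94%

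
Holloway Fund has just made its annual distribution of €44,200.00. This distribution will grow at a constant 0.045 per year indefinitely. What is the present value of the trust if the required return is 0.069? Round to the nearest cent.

€1924541.67

D₁ = D₀ × (1 + g) = €44,200.00 × 1.045 = €46,189.0000
Growing perpetuity: P = D₁ / (r − g) = €46,189.0000 / (0.069 − 0.045) = €1,924,541.67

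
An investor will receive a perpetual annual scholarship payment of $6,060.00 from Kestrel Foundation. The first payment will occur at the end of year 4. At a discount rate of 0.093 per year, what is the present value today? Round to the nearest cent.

$49903.29

Value at end of year 3: C / r = $6,060.00 / 0.093 = $65,161.2903
Discount to today: PV = $65,161.2903 / (1 + 0.093)^3 = $65,161.2903 / 1.305751 = $49,903.29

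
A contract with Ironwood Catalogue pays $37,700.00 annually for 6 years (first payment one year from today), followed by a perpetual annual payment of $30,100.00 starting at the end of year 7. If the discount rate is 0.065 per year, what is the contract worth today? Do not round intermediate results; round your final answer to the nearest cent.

$499868.63

PV of 6-year annuity: $37,700.00 × [1 − (1+0.065)^−6] / 0.065 = 182506.21110
Perpetuity value at year 6: $30,100.00 / 0.065 = 463076.92308
PV of perpetuity: 463076.92308 / (1+0.065)^6 = 317362.41501
Total PV = 182506.21110 + 317362.41501 = 499868.62611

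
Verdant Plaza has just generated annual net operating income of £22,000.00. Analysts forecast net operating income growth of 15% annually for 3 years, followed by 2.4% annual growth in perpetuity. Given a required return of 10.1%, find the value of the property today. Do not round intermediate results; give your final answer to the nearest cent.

D_1 = 25300.00000
D_2 = 29095.00000
D_3 = 33459.25000
Terminal value at year 3: TV = D_3×(1+g_2)/(r−g_2) = 34262.27200/0.077 = 444964.57143
P_0 = D_1/(1+r)^1 + D_2/(1+r)^2 + D_3/(1+r)^3 + TV/(1+r)^3
    = 22979.10990 + 24001.79508 + 25069.99486 + 333398.37324 = 405449.27309

£405449.27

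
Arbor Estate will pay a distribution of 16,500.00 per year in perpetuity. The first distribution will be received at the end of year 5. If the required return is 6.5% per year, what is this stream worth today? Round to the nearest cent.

197320.48

Value at end of year 4: C / r = 16,500.00 / 0.065 = 253,846.1538
Discount to today: PV = 253,846.1538 / (1 + 0.065)^4 = 253,846.1538 / 1.286466 = 197,320.48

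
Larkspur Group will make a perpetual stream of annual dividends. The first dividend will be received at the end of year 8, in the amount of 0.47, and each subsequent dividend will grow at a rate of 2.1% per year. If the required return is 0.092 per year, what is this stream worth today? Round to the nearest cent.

Value at end of year 7: C₁ / (r − g) = 0.47 / (0.092 − 0.021) = 6.6197
Discount to today: PV = 6.6197 / (1 + 0.092)^7 = 6.6197 / 1.851648 = 3.58

3.58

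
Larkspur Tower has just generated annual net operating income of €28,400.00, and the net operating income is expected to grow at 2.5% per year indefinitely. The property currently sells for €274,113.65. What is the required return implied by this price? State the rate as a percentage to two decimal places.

D₁ = €28,400.00 × 1.025 = €29,110.0000
P = D₁/(r − g) ⇒ r = D₁/P + g = €29,110.0000/€274,113.65 + 0.025 = 0.106197 + 0.025 = 0.131197

13.12%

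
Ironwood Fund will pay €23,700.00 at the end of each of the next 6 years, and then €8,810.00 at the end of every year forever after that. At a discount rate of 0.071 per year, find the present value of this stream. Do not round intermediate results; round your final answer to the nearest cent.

PV of 6-year annuity: €23,700.00 × [1 − (1+0.071)^−6] / 0.071 = 112619.08962
Perpetuity value at year 6: €8,810.00 / 0.071 = 124084.50704
PV of perpetuity: 124084.50704 / (1+0.071)^6 = 82220.61761
Total PV = 112619.08962 + 82220.61761 = 194839.70723

€194839.71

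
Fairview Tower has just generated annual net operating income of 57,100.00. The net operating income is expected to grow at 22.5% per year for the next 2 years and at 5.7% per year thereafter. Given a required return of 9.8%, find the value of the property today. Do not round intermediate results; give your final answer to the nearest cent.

D_1 = 69947.50000
D_2 = 85685.68750
Terminal value at year 2: TV = D_2×(1+g_2)/(r−g_2) = 90569.77169/0.041 = 2209018.82165
P_0 = D_1/(1+r)^1 + D_2/(1+r)^2 + TV/(1+r)^2
    = 63704.46266 + 71072.82947 + 1832292.21340 = 1967069.50553

1967069.51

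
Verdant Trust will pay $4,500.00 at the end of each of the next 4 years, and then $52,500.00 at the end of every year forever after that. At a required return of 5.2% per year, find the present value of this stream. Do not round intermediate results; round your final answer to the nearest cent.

PV of 4-year annuity: $4,500.00 × [1 − (1+0.052)^−4] / 0.052 = 15882.92301
Perpetuity value at year 4: $52,500.00 / 0.052 = 1009615.38462
PV of perpetuity: 1009615.38462 / (1+0.052)^4 = 824314.61614
Total PV = 15882.92301 + 824314.61614 = 840197.53915

$840197.54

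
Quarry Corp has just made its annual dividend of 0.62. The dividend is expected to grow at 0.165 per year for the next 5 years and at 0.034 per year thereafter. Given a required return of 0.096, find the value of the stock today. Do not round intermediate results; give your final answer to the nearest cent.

D_1 = 0.72230
D_2 = 0.84148
D_3 = 0.98032
D_4 = 1.14208
D_5 = 1.33052
Terminal value at year 5: TV = D_5×(1+g_2)/(r−g_2) = 1.37576/0.062 = 22.18964
P_0 = D_1/(1+r)^1 + D_2/(1+r)^2 + D_3/(1+r)^3 + D_4/(1+r)^4 + D_5/(1+r)^5 + TV/(1+r)^5
    = 0.65903 + 0.70052 + 0.74463 + 0.79150 + 0.84133 + 14.03128 = 17.76830

17.77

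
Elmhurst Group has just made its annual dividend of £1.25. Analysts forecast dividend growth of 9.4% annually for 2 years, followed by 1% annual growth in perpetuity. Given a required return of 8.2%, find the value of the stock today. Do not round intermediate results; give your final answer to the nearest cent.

D_1 = 1.36750
D_2 = 1.49605
Terminal value at year 2: TV = D_2×(1+g_2)/(r−g_2) = 1.51101/0.072 = 20.98619
P_0 = D_1/(1+r)^1 + D_2/(1+r)^2 + TV/(1+r)^2
    = 1.26386 + 1.27788 + 17.92582 = 20.46756

£20.47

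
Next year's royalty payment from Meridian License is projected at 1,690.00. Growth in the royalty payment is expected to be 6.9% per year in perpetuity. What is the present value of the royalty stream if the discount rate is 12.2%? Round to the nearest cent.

31886.79

Growing perpetuity: P = D₁ / (r − g) = 1,690.0000 / (0.122 − 0.069) = 31,886.79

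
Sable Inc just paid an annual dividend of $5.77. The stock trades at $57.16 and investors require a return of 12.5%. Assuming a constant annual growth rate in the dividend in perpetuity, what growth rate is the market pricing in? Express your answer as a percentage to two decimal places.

2.18%

P = D₀(1+g)/(r−g) ⇒ P(r−g) = D₀(1+g) ⇒ g(P+D₀) = P·r − D₀
g = (P·r − D₀)/(P + D₀) = ($57.16×0.125 − $5.77) / ($57.16 + $5.77) = 0.021850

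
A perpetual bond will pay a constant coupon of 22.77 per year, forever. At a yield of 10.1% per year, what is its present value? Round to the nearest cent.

225.45

Level perpetuity: PV = C / r = 22.77 / 0.101 = 225.45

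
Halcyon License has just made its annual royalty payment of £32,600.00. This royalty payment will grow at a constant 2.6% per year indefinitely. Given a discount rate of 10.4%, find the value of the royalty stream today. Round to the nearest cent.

D₁ = D₀ × (1 + g) = £32,600.00 × 1.026 = £33,447.6000
Growing perpetuity: P = D₁ / (r − g) = £33,447.6000 / (0.104 − 0.026) = £428,815.38

£428815.38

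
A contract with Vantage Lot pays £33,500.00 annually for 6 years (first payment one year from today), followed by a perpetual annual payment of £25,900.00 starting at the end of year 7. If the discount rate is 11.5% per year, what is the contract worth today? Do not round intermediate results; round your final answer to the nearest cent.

£256911.63

PV of 6-year annuity: £33,500.00 × [1 − (1+0.115)^−6] / 0.115 = 139704.85011
Perpetuity value at year 6: £25,900.00 / 0.115 = 225217.39130
PV of perpetuity: 225217.39130 / (1+0.115)^6 = 117206.77585
Total PV = 139704.85011 + 117206.77585 = 256911.62596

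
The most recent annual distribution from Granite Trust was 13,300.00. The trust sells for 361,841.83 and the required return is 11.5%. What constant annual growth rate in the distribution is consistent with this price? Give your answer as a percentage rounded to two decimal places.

7.55%

P = D₀(1+g)/(r−g) ⇒ P(r−g) = D₀(1+g) ⇒ g(P+D₀) = P·r − D₀
g = (P·r − D₀)/(P + D₀) = (361,841.83×0.115 − 13,300.00) / (361,841.83 + 13,300.00) = 0.075470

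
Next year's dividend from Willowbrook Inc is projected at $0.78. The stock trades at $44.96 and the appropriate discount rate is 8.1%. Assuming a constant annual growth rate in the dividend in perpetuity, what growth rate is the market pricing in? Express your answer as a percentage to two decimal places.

6.37%

P = D₁/(r−g) ⇒ g = r − D₁/P = 0.081 − $0.78/$44.96 = 0.063651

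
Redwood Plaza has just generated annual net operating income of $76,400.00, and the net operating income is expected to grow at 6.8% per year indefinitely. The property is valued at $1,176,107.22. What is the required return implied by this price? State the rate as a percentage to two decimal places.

13.74%

D₁ = $76,400.00 × 1.068 = $81,595.2000
P = D₁/(r − g) ⇒ r = D₁/P + g = $81,595.2000/$1,176,107.22 + 0.068 = 0.069377 + 0.068 = 0.137377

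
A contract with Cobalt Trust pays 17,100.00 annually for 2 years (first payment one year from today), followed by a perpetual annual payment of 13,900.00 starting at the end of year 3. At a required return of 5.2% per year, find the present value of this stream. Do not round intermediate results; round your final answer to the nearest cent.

273240.99

PV of 2-year annuity: 17,100.00 × [1 − (1+0.052)^−2] / 0.052 = 31706.03883
Perpetuity value at year 2: 13,900.00 / 0.052 = 267307.69231
PV of perpetuity: 267307.69231 / (1+0.052)^2 = 241534.94729
Total PV = 31706.03883 + 241534.94729 = 273240.98612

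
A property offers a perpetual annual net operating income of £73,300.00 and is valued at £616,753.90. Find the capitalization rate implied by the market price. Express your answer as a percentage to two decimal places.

11.88%

P = C/r ⇒ r = C/P = £73,300.00/£616,753.90 = 0.118848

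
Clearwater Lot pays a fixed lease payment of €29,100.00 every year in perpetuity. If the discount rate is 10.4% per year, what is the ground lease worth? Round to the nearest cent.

Level perpetuity: PV = C / r = €29,100.00 / 0.104 = €279,807.69

€279807.69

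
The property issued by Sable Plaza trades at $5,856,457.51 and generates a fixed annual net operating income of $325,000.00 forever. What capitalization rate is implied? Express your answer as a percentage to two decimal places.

5.55%

P = C/r ⇒ r = C/P = $325,000.00/$5,856,457.51 = 0.055494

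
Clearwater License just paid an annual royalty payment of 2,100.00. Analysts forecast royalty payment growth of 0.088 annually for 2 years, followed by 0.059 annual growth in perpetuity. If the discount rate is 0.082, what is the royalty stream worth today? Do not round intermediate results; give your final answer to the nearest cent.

D_1 = 2284.80000
D_2 = 2485.86240
Terminal value at year 2: TV = D_2×(1+g_2)/(r−g_2) = 2632.52828/0.023 = 114457.75137
P_0 = D_1/(1+r)^1 + D_2/(1+r)^2 + TV/(1+r)^2
    = 2111.64510 + 2123.35478 + 97766.63960 = 102001.63948

102001.64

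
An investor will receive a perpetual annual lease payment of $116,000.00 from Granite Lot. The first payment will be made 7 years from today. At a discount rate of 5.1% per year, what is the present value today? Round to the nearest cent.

$1687607.77

Value at end of year 6: C / r = $116,000.00 / 0.051 = $2,274,509.8039
Discount to today: PV = $2,274,509.8039 / (1 + 0.051)^6 = $2,274,509.8039 / 1.347772 = $1,687,607.77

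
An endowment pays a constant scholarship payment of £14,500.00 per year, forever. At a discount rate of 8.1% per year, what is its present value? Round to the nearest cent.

£179012.35

Level perpetuity: PV = C / r = £14,500.00 / 0.081 = £179,012.35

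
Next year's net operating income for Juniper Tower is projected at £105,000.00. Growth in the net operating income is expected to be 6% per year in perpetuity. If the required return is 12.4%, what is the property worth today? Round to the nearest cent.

Growing perpetuity: P = D₁ / (r − g) = £105,000.0000 / (0.124 − 0.06) = £1,640,625.00

£1640625.00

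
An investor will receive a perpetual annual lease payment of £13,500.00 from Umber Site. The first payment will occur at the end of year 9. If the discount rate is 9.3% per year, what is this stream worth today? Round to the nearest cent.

£71267.17

Value at end of year 8: C / r = £13,500.00 / 0.093 = £145,161.2903
Discount to today: PV = £145,161.2903 / (1 + 0.093)^8 = £145,161.2903 / 2.036861 = £71,267.17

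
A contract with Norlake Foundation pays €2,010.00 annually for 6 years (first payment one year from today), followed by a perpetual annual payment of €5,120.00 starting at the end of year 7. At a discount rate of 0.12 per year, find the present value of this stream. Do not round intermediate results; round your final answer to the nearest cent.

€29880.19

PV of 6-year annuity: €2,010.00 × [1 − (1+0.12)^−6] / 0.12 = 8263.92872
Perpetuity value at year 6: €5,120.00 / 0.12 = 42666.66667
PV of perpetuity: 42666.66667 / (1+0.12)^6 = 21616.26117
Total PV = 8263.92872 + 21616.26117 = 29880.18989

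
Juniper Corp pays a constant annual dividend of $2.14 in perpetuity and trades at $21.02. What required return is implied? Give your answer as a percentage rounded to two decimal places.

P = C/r ⇒ r = C/P = $2.14/$21.02 = 0.101808

10.18%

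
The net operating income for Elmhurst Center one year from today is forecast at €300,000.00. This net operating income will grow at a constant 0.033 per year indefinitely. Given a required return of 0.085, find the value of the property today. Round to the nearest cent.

€5769230.77

Growing perpetuity: P = D₁ / (r − g) = €300,000.0000 / (0.085 − 0.033) = €5,769,230.77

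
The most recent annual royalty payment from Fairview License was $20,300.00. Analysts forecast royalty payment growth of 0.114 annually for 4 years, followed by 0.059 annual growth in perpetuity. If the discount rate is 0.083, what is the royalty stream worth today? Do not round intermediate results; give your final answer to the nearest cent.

$1089964.12

D_1 = 22614.20000
D_2 = 25192.21880
D_3 = 28064.13174
D_4 = 31263.44276
Terminal value at year 4: TV = D_4×(1+g_2)/(r−g_2) = 33107.98588/0.024 = 1379499.41187
P_0 = D_1/(1+r)^1 + D_2/(1+r)^2 + D_3/(1+r)^3 + D_4/(1+r)^4 + TV/(1+r)^4
    = 20881.07110 + 21478.77489 + 22093.58747 + 22725.99856 + 1002784.68632 = 1089964.11833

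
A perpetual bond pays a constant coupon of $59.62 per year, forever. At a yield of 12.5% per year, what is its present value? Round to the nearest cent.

Level perpetuity: PV = C / r = $59.62 / 0.125 = $476.96

$476.96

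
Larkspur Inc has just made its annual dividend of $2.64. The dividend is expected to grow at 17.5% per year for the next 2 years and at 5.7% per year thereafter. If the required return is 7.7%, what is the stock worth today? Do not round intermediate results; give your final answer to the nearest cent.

D_1 = 3.10200
D_2 = 3.64485
Terminal value at year 2: TV = D_2×(1+g_2)/(r−g_2) = 3.85261/0.02 = 192.63032
P_0 = D_1/(1+r)^1 + D_2/(1+r)^2 + TV/(1+r)^2
    = 2.88022 + 3.14230 + 166.07079 = 172.09331

$172.09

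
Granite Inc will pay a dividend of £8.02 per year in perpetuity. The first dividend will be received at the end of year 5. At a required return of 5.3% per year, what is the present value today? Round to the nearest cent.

Value at end of year 4: C / r = £8.02 / 0.053 = £151.3208
Discount to today: PV = £151.3208 / (1 + 0.053)^4 = £151.3208 / 1.229457 = £123.08

£123.08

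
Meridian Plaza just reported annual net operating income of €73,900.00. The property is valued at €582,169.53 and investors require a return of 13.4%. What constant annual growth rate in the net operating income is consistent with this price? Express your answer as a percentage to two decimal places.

P = D₀(1+g)/(r−g) ⇒ P(r−g) = D₀(1+g) ⇒ g(P+D₀) = P·r − D₀
g = (P·r − D₀)/(P + D₀) = (€582,169.53×0.134 − €73,900.00) / (€582,169.53 + €73,900.00) = 0.006266

0.63%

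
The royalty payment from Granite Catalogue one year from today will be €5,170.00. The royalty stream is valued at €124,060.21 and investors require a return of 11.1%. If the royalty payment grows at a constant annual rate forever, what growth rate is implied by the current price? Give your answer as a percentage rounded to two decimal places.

6.93%

P = D₁/(r−g) ⇒ g = r − D₁/P = 0.111 − €5,170.00/€124,060.21 = 0.069327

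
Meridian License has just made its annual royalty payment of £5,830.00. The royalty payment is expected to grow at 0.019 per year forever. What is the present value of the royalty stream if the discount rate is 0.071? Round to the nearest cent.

£114245.58

D₁ = D₀ × (1 + g) = £5,830.00 × 1.019 = £5,940.7700
Growing perpetuity: P = D₁ / (r − g) = £5,940.7700 / (0.071 − 0.019) = £114,245.58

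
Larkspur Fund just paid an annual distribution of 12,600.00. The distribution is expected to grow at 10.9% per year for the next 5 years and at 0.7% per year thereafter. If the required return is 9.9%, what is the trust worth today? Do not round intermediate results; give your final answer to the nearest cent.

D_1 = 13973.40000
D_2 = 15496.50060
D_3 = 17185.61917
D_4 = 19058.85165
D_5 = 21136.26648
Terminal value at year 5: TV = D_5×(1+g_2)/(r−g_2) = 21284.22035/0.092 = 231350.22120
P_0 = D_1/(1+r)^1 + D_2/(1+r)^2 + D_3/(1+r)^3 + D_4/(1+r)^4 + D_5/(1+r)^5 + TV/(1+r)^5
    = 12714.64968 + 12830.34258 + 12947.08819 + 13064.89609 + 13183.77595 + 144305.02585 = 209045.77834

209045.78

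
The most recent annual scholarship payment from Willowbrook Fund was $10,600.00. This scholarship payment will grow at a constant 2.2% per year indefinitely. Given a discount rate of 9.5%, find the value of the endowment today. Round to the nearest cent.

D₁ = D₀ × (1 + g) = $10,600.00 × 1.022 = $10,833.2000
Growing perpetuity: P = D₁ / (r − g) = $10,833.2000 / (0.095 − 0.022) = $148,400.00

$148400.00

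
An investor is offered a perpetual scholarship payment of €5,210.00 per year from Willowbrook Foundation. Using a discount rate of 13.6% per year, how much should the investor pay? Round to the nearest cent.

€38308.82

Level perpetuity: PV = C / r = €5,210.00 / 0.136 = €38,308.82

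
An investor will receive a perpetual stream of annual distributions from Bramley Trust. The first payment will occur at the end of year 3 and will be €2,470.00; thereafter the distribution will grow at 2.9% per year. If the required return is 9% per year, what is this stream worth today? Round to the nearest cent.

Value at end of year 2: C₁ / (r − g) = €2,470.00 / (0.09 − 0.029) = €40,491.8033
Discount to today: PV = €40,491.8033 / (1 + 0.09)^2 = €40,491.8033 / 1.188100 = €34,081.14

€34081.14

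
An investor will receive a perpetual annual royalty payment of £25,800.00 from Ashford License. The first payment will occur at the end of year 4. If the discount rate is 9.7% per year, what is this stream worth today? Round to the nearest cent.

£201478.21

Value at end of year 3: C / r = £25,800.00 / 0.097 = £265,979.3814
Discount to today: PV = £265,979.3814 / (1 + 0.097)^3 = £265,979.3814 / 1.320140 = £201,478.21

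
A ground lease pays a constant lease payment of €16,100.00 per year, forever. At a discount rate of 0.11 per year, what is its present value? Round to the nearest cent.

Level perpetuity: PV = C / r = €16,100.00 / 0.11 = €146,363.64

€146363.64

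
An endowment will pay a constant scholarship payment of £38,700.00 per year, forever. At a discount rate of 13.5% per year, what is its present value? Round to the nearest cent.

Level perpetuity: PV = C / r = £38,700.00 / 0.135 = £286,666.67

£286666.67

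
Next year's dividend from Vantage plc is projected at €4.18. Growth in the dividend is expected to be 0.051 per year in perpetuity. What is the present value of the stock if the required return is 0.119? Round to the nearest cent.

Growing perpetuity: P = D₁ / (r − g) = €4.1800 / (0.119 − 0.051) = €61.47

€61.47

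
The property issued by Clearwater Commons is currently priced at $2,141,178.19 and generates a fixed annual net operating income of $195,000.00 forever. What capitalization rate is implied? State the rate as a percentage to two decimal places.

9.11%

P = C/r ⇒ r = C/P = $195,000.00/$2,141,178.19 = 0.091071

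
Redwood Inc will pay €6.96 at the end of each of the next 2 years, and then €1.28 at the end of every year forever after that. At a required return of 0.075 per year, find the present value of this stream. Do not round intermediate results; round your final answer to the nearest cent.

PV of 2-year annuity: €6.96 × [1 − (1+0.075)^−2] / 0.075 = 12.49713
Perpetuity value at year 2: €1.28 / 0.075 = 17.06667
PV of perpetuity: 17.06667 / (1+0.075)^2 = 14.76834
Total PV = 12.49713 + 14.76834 = 27.26548

€27.27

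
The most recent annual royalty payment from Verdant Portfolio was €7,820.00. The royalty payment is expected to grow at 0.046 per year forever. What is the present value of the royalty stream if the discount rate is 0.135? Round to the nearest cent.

€91906.97

D₁ = D₀ × (1 + g) = €7,820.00 × 1.046 = €8,179.7200
Growing perpetuity: P = D₁ / (r − g) = €8,179.7200 / (0.135 − 0.046) = €91,906.97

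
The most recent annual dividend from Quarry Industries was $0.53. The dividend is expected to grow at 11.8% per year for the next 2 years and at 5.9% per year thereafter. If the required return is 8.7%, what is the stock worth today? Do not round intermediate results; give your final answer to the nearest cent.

D_1 = 0.59254
D_2 = 0.66246
Terminal value at year 2: TV = D_2×(1+g_2)/(r−g_2) = 0.70154/0.028 = 25.05517
P_0 = D_1/(1+r)^1 + D_2/(1+r)^2 + TV/(1+r)^2
    = 0.54511 + 0.56066 + 21.20500 = 22.31078

$22.31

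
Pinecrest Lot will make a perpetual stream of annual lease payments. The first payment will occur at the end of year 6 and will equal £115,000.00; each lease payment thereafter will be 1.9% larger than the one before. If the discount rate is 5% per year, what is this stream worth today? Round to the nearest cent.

Value at end of year 5: C₁ / (r − g) = £115,000.00 / (0.05 − 0.019) = £3,709,677.4194
Discount to today: PV = £3,709,677.4194 / (1 + 0.05)^5 = £3,709,677.4194 / 1.276282 = £2,906,629.33

£2906629.33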